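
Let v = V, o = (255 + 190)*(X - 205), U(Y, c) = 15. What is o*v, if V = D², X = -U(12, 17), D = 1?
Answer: -97900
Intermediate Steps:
X = -15 (X = -1*15 = -15)
o = -97900 (o = (255 + 190)*(-15 - 205) = 445*(-220) = -97900)
V = 1 (V = 1² = 1)
v = 1
o*v = -97900*1 = -97900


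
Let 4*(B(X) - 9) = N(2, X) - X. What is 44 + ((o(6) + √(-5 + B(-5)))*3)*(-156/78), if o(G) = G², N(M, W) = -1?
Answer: -172 - 6*√5 ≈ -185.42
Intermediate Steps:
B(X) = 35/4 - X/4 (B(X) = 9 + (-1 - X)/4 = 9 + (-¼ - X/4) = 35/4 - X/4)
44 + ((o(6) + √(-5 + B(-5)))*3)*(-156/78) = 44 + ((6² + √(-5 + (35/4 - ¼*(-5))))*3)*(-156/78) = 44 + ((36 + √(-5 + (35/4 + 5/4)))*3)*(-156*1/78) = 44 + ((36 + √(-5 + 10))*3)*(-2) = 44 + ((36 + √5)*3)*(-2) = 44 + (108 + 3*√5)*(-2) = 44 + (-216 - 6*√5) = -172 - 6*√5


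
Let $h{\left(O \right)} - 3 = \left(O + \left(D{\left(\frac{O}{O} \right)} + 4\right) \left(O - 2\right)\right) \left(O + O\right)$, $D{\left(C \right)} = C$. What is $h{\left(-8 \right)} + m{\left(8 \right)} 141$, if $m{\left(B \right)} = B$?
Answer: $2059$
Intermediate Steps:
$h{\left(O \right)} = 3 + 2 O \left(-10 + 6 O\right)$ ($h{\left(O \right)} = 3 + \left(O + \left(\frac{O}{O} + 4\right) \left(O - 2\right)\right) \left(O + O\right) = 3 + \left(O + \left(1 + 4\right) \left(-2 + O\right)\right) 2 O = 3 + \left(O + 5 \left(-2 + O\right)\right) 2 O = 3 + \left(O + \left(-10 + 5 O\right)\right) 2 O = 3 + \left(-10 + 6 O\right) 2 O = 3 + 2 O \left(-10 + 6 O\right)$)
$h{\left(-8 \right)} + m{\left(8 \right)} 141 = \left(3 - -160 + 12 \left(-8\right)^{2}\right) + 8 \cdot 141 = \left(3 + 160 + 12 \cdot 64\right) + 1128 = \left(3 + 160 + 768\right) + 1128 = 931 + 1128 = 2059$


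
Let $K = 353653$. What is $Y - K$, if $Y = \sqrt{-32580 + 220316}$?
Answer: $-353653 + 2 \sqrt{46934} \approx -3.5322 \cdot 10^{5}$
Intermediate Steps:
$Y = 2 \sqrt{46934}$ ($Y = \sqrt{187736} = 2 \sqrt{46934} \approx 433.29$)
$Y - K = 2 \sqrt{46934} - 353653 = -353653 + 2 \sqrt{46934}$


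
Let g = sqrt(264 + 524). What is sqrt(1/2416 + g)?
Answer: sqrt(151 + 729632*sqrt(197))/604 ≈ 5.2983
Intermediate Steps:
g = 2*sqrt(197) (g = sqrt(788) = 2*sqrt(197) ≈ 28.071)
sqrt(1/2416 + g) = sqrt(1/2416 + 2*sqrt(197))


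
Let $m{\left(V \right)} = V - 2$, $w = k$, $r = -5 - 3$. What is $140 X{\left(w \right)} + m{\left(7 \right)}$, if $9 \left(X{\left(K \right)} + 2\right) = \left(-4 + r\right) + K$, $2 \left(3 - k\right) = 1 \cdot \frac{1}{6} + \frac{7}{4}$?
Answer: $- \frac{23215}{54} \approx -429.91$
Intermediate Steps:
$r = -8$
$k = \frac{49}{24}$ ($k = 3 - \frac{1 \cdot \frac{1}{6} + \frac{7}{4}}{2} = 3 - \frac{1 \cdot \frac{1}{6} + 7 \cdot \frac{1}{4}}{2} = 3 - \frac{\frac{1}{6} + \frac{7}{4}}{2} = 3 - \frac{23}{24} = \frac{49}{24} \approx 2.0417$)
$w = \frac{49}{24} \approx 2.0417$
$m{\left(V \right)} = -2 + V$
$X{\left(K \right)} = - \frac{10}{3} + \frac{K}{9}$ ($X{\left(K \right)} = -2 + \frac{\left(-4 - 8\right) + K}{9} = -2 + \frac{-12 + K}{9} = -2 + \left(- \frac{4}{3} + \frac{K}{9}\right) = - \frac{10}{3} + \frac{K}{9}$)
$140 X{\left(w \right)} + m{\left(7 \right)} = 140 \left(- \frac{10}{3} + \frac{1}{9} \cdot \frac{49}{24}\right) + \left(-2 + 7\right) = 140 \left(- \frac{10}{3} + \frac{49}{216}\right) + 5 = 140 \left(- \frac{671}{216}\right) + 5 = - \frac{23485}{54} + 5 = - \frac{23215}{54}$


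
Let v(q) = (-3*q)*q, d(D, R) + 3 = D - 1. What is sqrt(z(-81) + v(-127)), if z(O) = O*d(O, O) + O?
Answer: I*sqrt(41583) ≈ 203.92*I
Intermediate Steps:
d(D, R) = -4 + D (d(D, R) = -3 + (D - 1) = -3 + (-1 + D) = -4 + D)
v(q) = -3*q**2
z(O) = O + O*(-4 + O) (z(O) = O*(-4 + O) + O = O + O*(-4 + O))
sqrt(z(-81) + v(-127)) = sqrt(-81*(-3 - 81) - 3*(-127)**2) = sqrt(-81*(-84) - 3*16129) = sqrt(6804 - 48387) = sqrt(-41583) = I*sqrt(41583)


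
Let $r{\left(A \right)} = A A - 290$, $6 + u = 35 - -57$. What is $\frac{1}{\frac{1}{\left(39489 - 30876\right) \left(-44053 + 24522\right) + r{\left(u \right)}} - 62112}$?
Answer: $- \frac{168213397}{10448070514465} \approx -1.61 \cdot 10^{-5}$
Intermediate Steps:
$u = 86$ ($u = -6 + \left(35 - -57\right) = -6 + \left(35 + 57\right) = -6 + 92 = 86$)
$r{\left(A \right)} = -290 + A^{2}$ ($r{\left(A \right)} = A^{2} - 290 = -290 + A^{2}$)
$\frac{1}{\frac{1}{\left(39489 - 30876\right) \left(-44053 + 24522\right) + r{\left(u \right)}} - 62112} = \frac{1}{\frac{1}{\left(39489 - 30876\right) \left(-44053 + 24522\right) - \left(290 - 86^{2}\right)} - 62112} = \frac{1}{\frac{1}{8613 \left(-19531\right) + \left(-290 + 7396\right)} - 62112} = \frac{1}{\frac{1}{-168220503 + 7106} - 62112} = \frac{1}{\frac{1}{-168213397} - 62112} = \frac{1}{- \frac{1}{168213397} - 62112} = \frac{1}{- \frac{10448070514465}{168213397}} = - \frac{168213397}{10448070514465}$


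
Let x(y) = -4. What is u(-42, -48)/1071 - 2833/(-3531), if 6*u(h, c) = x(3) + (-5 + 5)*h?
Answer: 3031789/3781701 ≈ 0.80170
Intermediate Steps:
u(h, c) = -⅔ (u(h, c) = (-4 + (-5 + 5)*h)/6 = (-4 + 0*h)/6 = (-4 + 0)/6 = (⅙)*(-4) = -⅔)
u(-42, -48)/1071 - 2833/(-3531) = -⅔/1071 - 2833/(-3531) = -⅔*1/1071 - 2833*(-1/3531) = -2/3213 + 2833/3531 = 3031789/3781701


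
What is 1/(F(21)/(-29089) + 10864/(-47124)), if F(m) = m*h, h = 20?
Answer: -48956787/11993392 ≈ -4.0820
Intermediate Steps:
F(m) = 20*m (F(m) = m*20 = 20*m)
1/(F(21)/(-29089) + 10864/(-47124)) = 1/((20*21)/(-29089) + 10864/(-47124)) = 1/(420*(-1/29089) + 10864*(-1/47124)) = 1/(-420/29089 - 388/1683) = 1/(-11993392/48956787) = -48956787/11993392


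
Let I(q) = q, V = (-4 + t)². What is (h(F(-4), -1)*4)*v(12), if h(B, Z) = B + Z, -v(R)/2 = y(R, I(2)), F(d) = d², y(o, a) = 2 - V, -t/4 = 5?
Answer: 68880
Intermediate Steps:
t = -20 (t = -4*5 = -20)
V = 576 (V = (-4 - 20)² = (-24)² = 576)
y(o, a) = -574 (y(o, a) = 2 - 1*576 = 2 - 576 = -574)
v(R) = 1148 (v(R) = -2*(-574) = 1148)
(h(F(-4), -1)*4)*v(12) = (((-4)² - 1)*4)*1148 = ((16 - 1)*4)*1148 = (15*4)*1148 = 60*1148 = 68880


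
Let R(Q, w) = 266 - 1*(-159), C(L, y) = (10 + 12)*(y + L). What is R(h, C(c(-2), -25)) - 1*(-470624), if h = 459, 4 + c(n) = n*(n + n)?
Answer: 471049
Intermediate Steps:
c(n) = -4 + 2*n² (c(n) = -4 + n*(n + n) = -4 + n*(2*n) = -4 + 2*n²)
C(L, y) = 22*L + 22*y (C(L, y) = 22*(L + y) = 22*L + 22*y)
R(Q, w) = 425 (R(Q, w) = 266 + 159 = 425)
R(h, C(c(-2), -25)) - 1*(-470624) = 425 - 1*(-470624) = 425 + 470624 = 471049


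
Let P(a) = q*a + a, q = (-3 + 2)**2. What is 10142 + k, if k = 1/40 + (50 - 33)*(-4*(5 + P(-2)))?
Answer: 402961/40 ≈ 10074.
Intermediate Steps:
q = 1 (q = (-1)**2 = 1)
P(a) = 2*a (P(a) = 1*a + a = a + a = 2*a)
k = -2719/40 (k = 1/40 + (50 - 33)*(-4*(5 + 2*(-2))) = 1/40 + 17*(-4*(5 - 4)) = 1/40 + 17*(-4*1) = 1/40 + 17*(-4) = 1/40 - 68 = -2719/40 ≈ -67.975)
10142 + k = 10142 - 2719/40 = 402961/40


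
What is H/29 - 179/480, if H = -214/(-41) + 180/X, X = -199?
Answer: -877741/3916320 ≈ -0.22412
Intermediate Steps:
H = 35206/8159 (H = -214/(-41) + 180/(-199) = -214*(-1/41) + 180*(-1/199) = 214/41 - 180/199 = 35206/8159 ≈ 4.3150)
H/29 - 179/480 = (35206/8159)/29 - 179/480 = (35206/8159)*(1/29) - 179*1/480 = 1214/8159 - 179/480 = -877741/3916320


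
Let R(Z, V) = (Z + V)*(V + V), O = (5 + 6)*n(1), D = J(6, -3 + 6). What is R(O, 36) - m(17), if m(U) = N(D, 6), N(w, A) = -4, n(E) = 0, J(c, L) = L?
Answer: 2596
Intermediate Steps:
D = 3 (D = -3 + 6 = 3)
O = 0 (O = (5 + 6)*0 = 11*0 = 0)
R(Z, V) = 2*V*(V + Z) (R(Z, V) = (V + Z)*(2*V) = 2*V*(V + Z))
m(U) = -4
R(O, 36) - m(17) = 2*36*(36 + 0) - 1*(-4) = 2*36*36 + 4 = 2592 + 4 = 2596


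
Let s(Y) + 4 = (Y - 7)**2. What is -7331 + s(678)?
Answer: 442906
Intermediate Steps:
s(Y) = -4 + (-7 + Y)**2 (s(Y) = -4 + (Y - 7)**2 = -4 + (-7 + Y)**2)
-7331 + s(678) = -7331 + (-4 + (-7 + 678)**2) = -7331 + (-4 + 671**2) = -7331 + (-4 + 450241) = -7331 + 450237 = 442906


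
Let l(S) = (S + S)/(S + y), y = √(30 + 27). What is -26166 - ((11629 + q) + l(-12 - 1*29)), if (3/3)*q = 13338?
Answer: -41521677/812 - 41*√57/812 ≈ -51135.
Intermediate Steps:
q = 13338
y = √57 ≈ 7.5498
l(S) = 2*S/(S + √57) (l(S) = (S + S)/(S + √57) = (2*S)/(S + √57) = 2*S/(S + √57))
-26166 - ((11629 + q) + l(-12 - 1*29)) = -26166 - ((11629 + 13338) + 2*(-12 - 1*29)/((-12 - 1*29) + √57)) = -26166 - (24967 + 2*(-12 - 29)/((-12 - 29) + √57)) = -26166 - (24967 + 2*(-41)/(-41 + √57)) = -26166 - (24967 - 82/(-41 + √57)) = -26166 + (-24967 + 82/(-41 + √57)) = -51133 + 82/(-41 + √57)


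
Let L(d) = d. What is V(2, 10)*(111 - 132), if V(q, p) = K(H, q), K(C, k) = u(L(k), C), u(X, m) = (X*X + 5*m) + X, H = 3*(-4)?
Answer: 1134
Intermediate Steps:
H = -12
u(X, m) = X + X**2 + 5*m (u(X, m) = (X**2 + 5*m) + X = X + X**2 + 5*m)
K(C, k) = k + k**2 + 5*C
V(q, p) = -60 + q + q**2 (V(q, p) = q + q**2 + 5*(-12) = q + q**2 - 60 = -60 + q + q**2)
V(2, 10)*(111 - 132) = (-60 + 2 + 2**2)*(111 - 132) = (-60 + 2 + 4)*(-21) = -54*(-21) = 1134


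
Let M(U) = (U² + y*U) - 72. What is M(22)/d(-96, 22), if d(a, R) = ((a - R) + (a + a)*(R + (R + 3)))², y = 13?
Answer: 349/41788082 ≈ 8.3517e-6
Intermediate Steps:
M(U) = -72 + U² + 13*U (M(U) = (U² + 13*U) - 72 = -72 + U² + 13*U)
d(a, R) = (a - R + 2*a*(3 + 2*R))² (d(a, R) = ((a - R) + (2*a)*(R + (3 + R)))² = ((a - R) + (2*a)*(3 + 2*R))² = ((a - R) + 2*a*(3 + 2*R))² = (a - R + 2*a*(3 + 2*R))²)
M(22)/d(-96, 22) = (-72 + 22² + 13*22)/((-1*22 + 7*(-96) + 4*22*(-96))²) = (-72 + 484 + 286)/((-22 - 672 - 8448)²) = 698/((-9142)²) = 698/83576164 = 698*(1/83576164) = 349/41788082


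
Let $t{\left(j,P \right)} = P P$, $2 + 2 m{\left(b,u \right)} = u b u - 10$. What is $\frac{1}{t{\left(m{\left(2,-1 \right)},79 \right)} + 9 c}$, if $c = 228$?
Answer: $\frac{1}{8293} \approx 0.00012058$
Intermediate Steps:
$m{\left(b,u \right)} = -6 + \frac{b u^{2}}{2}$ ($m{\left(b,u \right)} = -1 + \frac{u b u - 10}{2} = -1 + \frac{b u u - 10}{2} = -1 + \frac{b u^{2} - 10}{2} = -1 + \frac{-10 + b u^{2}}{2} = -1 + \left(-5 + \frac{b u^{2}}{2}\right) = -6 + \frac{b u^{2}}{2}$)
$t{\left(j,P \right)} = P^{2}$
$\frac{1}{t{\left(m{\left(2,-1 \right)},79 \right)} + 9 c} = \frac{1}{79^{2} + 9 \cdot 228} = \frac{1}{6241 + 2052} = \frac{1}{8293}$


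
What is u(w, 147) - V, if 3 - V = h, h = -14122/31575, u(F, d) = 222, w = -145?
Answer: 6900803/31575 ≈ 218.55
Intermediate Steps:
h = -14122/31575 (h = -14122*1/31575 = -14122/31575 ≈ -0.44725)
V = 108847/31575 (V = 3 - 1*(-14122/31575) = 3 + 14122/31575 = 108847/31575 ≈ 3.4473)
u(w, 147) - V = 222 - 1*108847/31575 = 222 - 108847/31575 = 6900803/31575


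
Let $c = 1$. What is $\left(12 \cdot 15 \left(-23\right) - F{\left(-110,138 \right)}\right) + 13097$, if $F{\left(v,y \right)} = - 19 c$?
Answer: $8976$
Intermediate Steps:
$F{\left(v,y \right)} = -19$ ($F{\left(v,y \right)} = \left(-19\right) 1 = -19$)
$\left(12 \cdot 15 \left(-23\right) - F{\left(-110,138 \right)}\right) + 13097 = \left(12 \cdot 15 \left(-23\right) - -19\right) + 13097 = \left(180 \left(-23\right) + 19\right) + 13097 = \left(-4140 + 19\right) + 13097 = -4121 + 13097 = 8976$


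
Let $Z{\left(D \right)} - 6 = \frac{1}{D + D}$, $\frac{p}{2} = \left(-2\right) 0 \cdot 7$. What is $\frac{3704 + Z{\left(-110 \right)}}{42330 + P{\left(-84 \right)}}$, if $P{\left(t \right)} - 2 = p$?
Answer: $\frac{816199}{9313040} \approx 0.08764$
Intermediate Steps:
$p = 0$ ($p = 2 \left(-2\right) 0 \cdot 7 = 2 \cdot 0 \cdot 7 = 2 \cdot 0 = 0$)
$P{\left(t \right)} = 2$ ($P{\left(t \right)} = 2 + 0 = 2$)
$Z{\left(D \right)} = 6 + \frac{1}{2 D}$ ($Z{\left(D \right)} = 6 + \frac{1}{D + D} = 6 + \frac{1}{2 D}$)
$\frac{3704 + Z{\left(-110 \right)}}{42330 + P{\left(-84 \right)}} = \frac{3704 + \left(6 + \frac{1}{2 \left(-110\right)}\right)}{42330 + 2} = \frac{3704 + \left(6 + \frac{1}{2} \left(- \frac{1}{110}\right)\right)}{42332} = \left(3704 + \left(6 - \frac{1}{220}\right)\right) \frac{1}{42332} = \left(3704 + \frac{1319}{220}\right) \frac{1}{42332} = \frac{816199}{220} \cdot \frac{1}{42332} = \frac{816199}{9313040}$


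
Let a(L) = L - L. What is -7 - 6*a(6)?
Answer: -7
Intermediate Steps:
a(L) = 0
-7 - 6*a(6) = -7 - 6*0 = -7 + 0 = -7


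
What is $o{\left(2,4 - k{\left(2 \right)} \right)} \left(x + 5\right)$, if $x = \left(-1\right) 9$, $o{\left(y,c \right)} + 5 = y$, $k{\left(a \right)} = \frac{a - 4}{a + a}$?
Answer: $12$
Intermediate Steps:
$k{\left(a \right)} = \frac{-4 + a}{2 a}$
$o{\left(y,c \right)} = -5 + y$
$x = -9$
$o{\left(2,4 - k{\left(2 \right)} \right)} \left(x + 5\right) = \left(-5 + 2\right) \left(-9 + 5\right) = \left(-3\right) \left(-4\right) = 12$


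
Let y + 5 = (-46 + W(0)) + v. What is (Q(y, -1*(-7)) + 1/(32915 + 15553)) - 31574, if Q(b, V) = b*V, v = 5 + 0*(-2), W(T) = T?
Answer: -1545935327/48468 ≈ -31896.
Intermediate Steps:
v = 5 (v = 5 + 0 = 5)
y = -46 (y = -5 + ((-46 + 0) + 5) = -5 + (-46 + 5) = -5 - 41 = -46)
Q(b, V) = V*b
(Q(y, -1*(-7)) + 1/(32915 + 15553)) - 31574 = (-1*(-7)*(-46) + 1/(32915 + 15553)) - 31574 = (7*(-46) + 1/48468) - 31574 = (-322 + 1/48468) - 31574 = -15606695/48468 - 31574 = -1545935327/48468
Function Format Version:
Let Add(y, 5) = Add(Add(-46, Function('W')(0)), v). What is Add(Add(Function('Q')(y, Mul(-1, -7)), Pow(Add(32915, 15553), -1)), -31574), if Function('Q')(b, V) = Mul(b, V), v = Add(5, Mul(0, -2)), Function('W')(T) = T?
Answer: Rational(-1545935327, 48468) ≈ -31896.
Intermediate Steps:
v = 5 (v = Add(5, 0) = 5)
y = -46 (y = Add(-5, Add(Add(-46, 0), 5)) = Add(-5, Add(-46, 5)) = Add(-5, -41) = -46)
Function('Q')(b, V) = Mul(V, b)
Add(Add(Function('Q')(y, Mul(-1, -7)), Pow(Add(32915, 15553), -1)), -31574) = Add(Add(Mul(Mul(-1, -7), -46), Pow(Add(32915, 15553), -1)), -31574) = Add(Add(Mul(7, -46), Pow(48468, -1)), -31574) = Add(Add(-322, Rational(1, 48468)), -31574) = Add(Rational(-15606695, 48468), -31574) = Rational(-1545935327, 48468)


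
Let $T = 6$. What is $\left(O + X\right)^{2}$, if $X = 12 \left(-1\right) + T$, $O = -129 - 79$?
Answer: $45796$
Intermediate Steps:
$O = -208$
$X = -6$ ($X = 12 \left(-1\right) + 6 = -12 + 6 = -6$)
$\left(O + X\right)^{2} = \left(-208 - 6\right)^{2} = \left(-214\right)^{2} = 45796$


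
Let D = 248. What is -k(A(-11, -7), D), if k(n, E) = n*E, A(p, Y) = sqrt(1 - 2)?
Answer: -248*I ≈ -248.0*I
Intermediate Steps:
A(p, Y) = I (A(p, Y) = sqrt(-1) = I)
k(n, E) = E*n
-k(A(-11, -7), D) = -248*I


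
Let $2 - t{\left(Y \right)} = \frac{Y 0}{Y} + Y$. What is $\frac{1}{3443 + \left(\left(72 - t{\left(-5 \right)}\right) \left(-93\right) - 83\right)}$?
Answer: $- \frac{1}{2685} \approx -0.00037244$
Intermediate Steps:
$t{\left(Y \right)} = 2 - Y$ ($t{\left(Y \right)} = 2 - \left(\frac{Y 0}{Y} + Y\right) = 2 - \left(\frac{0}{Y} + Y\right) = 2 - \left(0 + Y\right) = 2 - Y$)
$\frac{1}{3443 + \left(\left(72 - t{\left(-5 \right)}\right) \left(-93\right) - 83\right)} = \frac{1}{3443 + \left(\left(72 - \left(2 - -5\right)\right) \left(-93\right) - 83\right)} = \frac{1}{3443 + \left(\left(72 - \left(2 + 5\right)\right) \left(-93\right) - 83\right)} = \frac{1}{3443 + \left(\left(72 - 7\right) \left(-93\right) - 83\right)} = \frac{1}{3443 + \left(65 \left(-93\right) - 83\right)} = \frac{1}{3443 - 6128} = \frac{1}{-2685} = - \frac{1}{2685}$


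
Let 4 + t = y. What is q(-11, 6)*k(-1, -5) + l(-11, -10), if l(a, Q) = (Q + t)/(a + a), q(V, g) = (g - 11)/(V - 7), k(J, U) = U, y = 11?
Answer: -124/99 ≈ -1.2525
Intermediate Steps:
t = 7 (t = -4 + 11 = 7)
q(V, g) = (-11 + g)/(-7 + V)
l(a, Q) = (7 + Q)/(2*a) (l(a, Q) = (Q + 7)/(a + a) = (7 + Q)/((2*a)) = (7 + Q)*(1/(2*a)) = (7 + Q)/(2*a))
q(-11, 6)*k(-1, -5) + l(-11, -10) = ((-11 + 6)/(-7 - 11))*(-5) + (½)*(7 - 10)/(-11) = (-5/(-18))*(-5) + (½)*(-1/11)*(-3) = -1/18*(-5)*(-5) + 3/22 = (5/18)*(-5) + 3/22 = -25/18 + 3/22 = -124/99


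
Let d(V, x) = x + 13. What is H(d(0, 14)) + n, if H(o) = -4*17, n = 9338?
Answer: 9270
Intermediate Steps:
d(V, x) = 13 + x
H(o) = -68
H(d(0, 14)) + n = -68 + 9338 = 9270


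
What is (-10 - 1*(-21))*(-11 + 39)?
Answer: 308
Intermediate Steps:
(-10 - 1*(-21))*(-11 + 39) = (-10 + 21)*28 = 11*28 = 308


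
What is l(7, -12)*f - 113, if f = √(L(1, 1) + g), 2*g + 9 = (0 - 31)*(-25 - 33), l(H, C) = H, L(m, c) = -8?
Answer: -113 + 21*√394/2 ≈ 95.419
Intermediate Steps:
g = 1789/2 (g = -9/2 + ((0 - 31)*(-25 - 33))/2 = -9/2 + (-31*(-58))/2 = -9/2 + (½)*1798 = -9/2 + 899 = 1789/2 ≈ 894.50)
f = 3*√394/2 (f = √(-8 + 1789/2) = √(1773/2) = 3*√394/2 ≈ 29.774)
l(7, -12)*f - 113 = 7*(3*√394/2) - 113 = 21*√394/2 - 113 = -113 + 21*√394/2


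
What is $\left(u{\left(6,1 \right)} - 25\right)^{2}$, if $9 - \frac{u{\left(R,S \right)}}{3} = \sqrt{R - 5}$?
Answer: $1$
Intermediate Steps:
$u{\left(R,S \right)} = 27 - 3 \sqrt{-5 + R}$ ($u{\left(R,S \right)} = 27 - 3 \sqrt{R - 5} = 27 - 3 \sqrt{-5 + R}$)
$\left(u{\left(6,1 \right)} - 25\right)^{2} = \left(\left(27 - 3 \sqrt{-5 + 6}\right) - 25\right)^{2} = \left(\left(27 - 3 \sqrt{1}\right) - 25\right)^{2} = \left(\left(27 - 3\right) - 25\right)^{2} = \left(24 - 25\right)^{2} = \left(-1\right)^{2} = 1$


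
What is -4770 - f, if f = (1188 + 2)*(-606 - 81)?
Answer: 812760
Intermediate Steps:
f = -817530 (f = 1190*(-687) = -817530)
-4770 - f = -4770 - 1*(-817530) = -4770 + 817530 = 812760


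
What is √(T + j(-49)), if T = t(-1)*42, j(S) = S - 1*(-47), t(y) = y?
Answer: 2*I*√11 ≈ 6.6332*I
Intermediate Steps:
j(S) = 47 + S (j(S) = S + 47 = 47 + S)
T = -42 (T = -1*42 = -42)
√(T + j(-49)) = √(-42 + (47 - 49)) = √(-42 - 2) = √(-44) = 2*I*√11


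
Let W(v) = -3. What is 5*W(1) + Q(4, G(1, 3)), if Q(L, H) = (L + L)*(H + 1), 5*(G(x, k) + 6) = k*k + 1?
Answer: -39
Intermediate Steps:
G(x, k) = -29/5 + k²/5 (G(x, k) = -6 + (k*k + 1)/5 = -6 + (k² + 1)/5 = -6 + (1 + k²)/5 = -6 + (⅕ + k²/5) = -29/5 + k²/5)
Q(L, H) = 2*L*(1 + H) (Q(L, H) = (2*L)*(1 + H) = 2*L*(1 + H))
5*W(1) + Q(4, G(1, 3)) = 5*(-3) + 2*4*(1 + (-29/5 + (⅕)*3²)) = -15 + 2*4*(1 + (-29/5 + (⅕)*9)) = -15 + 2*4*(1 + (-29/5 + 9/5)) = -15 + 2*4*(1 - 4) = -15 + 2*4*(-3) = -15 - 24 = -39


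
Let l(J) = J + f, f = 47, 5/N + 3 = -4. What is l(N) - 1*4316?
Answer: -29888/7 ≈ -4269.7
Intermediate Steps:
N = -5/7 (N = 5/(-3 - 4) = 5/(-7) = 5*(-1/7) = -5/7 ≈ -0.71429)
l(J) = 47 + J (l(J) = J + 47 = 47 + J)
l(N) - 1*4316 = (47 - 5/7) - 1*4316 = 324/7 - 4316 = -29888/7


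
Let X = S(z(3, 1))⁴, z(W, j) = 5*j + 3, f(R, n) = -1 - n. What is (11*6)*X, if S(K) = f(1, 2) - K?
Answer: 966306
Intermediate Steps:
z(W, j) = 3 + 5*j
S(K) = -3 - K (S(K) = (-1 - 1*2) - K = (-1 - 2) - K = -3 - K)
X = 14641 (X = (-3 - (3 + 5*1))⁴ = (-3 - (3 + 5))⁴ = (-3 - 1*8)⁴ = (-3 - 8)⁴ = (-11)⁴ = 14641)
(11*6)*X = (11*6)*14641 = 66*14641 = 966306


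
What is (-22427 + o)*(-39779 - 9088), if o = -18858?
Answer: 2017474095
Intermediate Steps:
(-22427 + o)*(-39779 - 9088) = (-22427 - 18858)*(-39779 - 9088) = -41285*(-48867) = 2017474095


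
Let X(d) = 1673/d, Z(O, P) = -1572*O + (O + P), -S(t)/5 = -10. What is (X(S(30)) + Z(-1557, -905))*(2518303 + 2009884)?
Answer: 553610586534551/50 ≈ 1.1072e+13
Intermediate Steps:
S(t) = 50 (S(t) = -5*(-10) = 50)
Z(O, P) = P - 1571*O
(X(S(30)) + Z(-1557, -905))*(2518303 + 2009884) = (1673/50 + (-905 - 1571*(-1557)))*(2518303 + 2009884) = (1673*(1/50) + (-905 + 2446047))*4528187 = (1673/50 + 2445142)*4528187 = (122258773/50)*4528187 = 553610586534551/50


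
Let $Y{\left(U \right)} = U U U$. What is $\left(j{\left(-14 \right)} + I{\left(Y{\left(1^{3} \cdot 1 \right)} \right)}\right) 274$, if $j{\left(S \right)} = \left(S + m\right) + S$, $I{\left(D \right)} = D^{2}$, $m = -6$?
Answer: $-9042$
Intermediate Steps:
$Y{\left(U \right)} = U^{3}$ ($Y{\left(U \right)} = U^{2} U = U^{3}$)
$j{\left(S \right)} = -6 + 2 S$ ($j{\left(S \right)} = \left(S - 6\right) + S = \left(-6 + S\right) + S = -6 + 2 S$)
$\left(j{\left(-14 \right)} + I{\left(Y{\left(1^{3} \cdot 1 \right)} \right)}\right) 274 = \left(\left(-6 + 2 \left(-14\right)\right) + \left(\left(1^{3} \cdot 1\right)^{3}\right)^{2}\right) 274 = \left(\left(-6 - 28\right) + \left(\left(1 \cdot 1\right)^{3}\right)^{2}\right) 274 = \left(-34 + \left(1^{3}\right)^{2}\right) 274 = \left(-34 + 1^{2}\right) 274 = \left(-34 + 1\right) 274 = \left(-33\right) 274 = -9042$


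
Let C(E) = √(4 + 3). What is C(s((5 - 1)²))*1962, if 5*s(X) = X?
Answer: 1962*√7 ≈ 5191.0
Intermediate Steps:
s(X) = X/5
C(E) = √7
C(s((5 - 1)²))*1962 = √7*1962 = 1962*√7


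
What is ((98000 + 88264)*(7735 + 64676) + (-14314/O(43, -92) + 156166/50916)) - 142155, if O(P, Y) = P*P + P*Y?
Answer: 723465308973808787/53640006 ≈ 1.3487e+10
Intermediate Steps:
O(P, Y) = P² + P*Y
((98000 + 88264)*(7735 + 64676) + (-14314/O(43, -92) + 156166/50916)) - 142155 = ((98000 + 88264)*(7735 + 64676) + (-14314*1/(43*(43 - 92)) + 156166/50916)) - 142155 = (186264*72411 + (-14314/(43*(-49)) + 156166*(1/50916))) - 142155 = (13487562504 + (-14314/(-2107) + 78083/25458)) - 142155 = (13487562504 + (-14314*(-1/2107) + 78083/25458)) - 142155 = (13487562504 + (14314/2107 + 78083/25458)) - 142155 = (13487562504 + 528926693/53640006) - 142155 = 723472934168861717/53640006 - 142155 = 723465308973808787/53640006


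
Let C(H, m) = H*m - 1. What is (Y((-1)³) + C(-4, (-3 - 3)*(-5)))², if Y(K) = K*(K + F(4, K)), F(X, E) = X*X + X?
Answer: 19600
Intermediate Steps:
F(X, E) = X + X² (F(X, E) = X² + X = X + X²)
C(H, m) = -1 + H*m
Y(K) = K*(20 + K) (Y(K) = K*(K + 4*(1 + 4)) = K*(K + 4*5) = K*(K + 20) = K*(20 + K))
(Y((-1)³) + C(-4, (-3 - 3)*(-5)))² = ((-1)³*(20 + (-1)³) + (-1 - 4*(-3 - 3)*(-5)))² = (-(20 - 1) + (-1 - (-24)*(-5)))² = (-1*19 + (-1 - 4*30))² = (-19 + (-1 - 120))² = (-19 - 121)² = (-140)² = 19600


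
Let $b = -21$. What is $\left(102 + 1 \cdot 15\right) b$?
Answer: $-2457$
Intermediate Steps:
$\left(102 + 1 \cdot 15\right) b = \left(102 + 1 \cdot 15\right) \left(-21\right) = \left(102 + 15\right) \left(-21\right) = 117 \left(-21\right) = -2457$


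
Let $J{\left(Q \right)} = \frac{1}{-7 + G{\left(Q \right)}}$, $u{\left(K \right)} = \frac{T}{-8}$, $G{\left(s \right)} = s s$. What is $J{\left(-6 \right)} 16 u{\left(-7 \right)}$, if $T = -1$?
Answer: $\frac{2}{29} \approx 0.068966$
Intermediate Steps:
$G{\left(s \right)} = s^{2}$
$u{\left(K \right)} = \frac{1}{8}$ ($u{\left(K \right)} = - \frac{1}{-8} = \left(-1\right) \left(- \frac{1}{8}\right) = \frac{1}{8}$)
$J{\left(Q \right)} = \frac{1}{-7 + Q^{2}}$
$J{\left(-6 \right)} 16 u{\left(-7 \right)} = \frac{1}{-7 + \left(-6\right)^{2}} \cdot 16 \cdot \frac{1}{8} = \frac{1}{-7 + 36} \cdot 16 \cdot \frac{1}{8} = \frac{1}{29} \cdot 16 \cdot \frac{1}{8} = \frac{16}{29} \cdot \frac{1}{8} = \frac{2}{29}$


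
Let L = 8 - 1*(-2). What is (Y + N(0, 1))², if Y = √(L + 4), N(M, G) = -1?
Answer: (1 - √14)² ≈ 7.5167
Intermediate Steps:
L = 10 (L = 8 + 2 = 10)
Y = √14 (Y = √(10 + 4) = √14 ≈ 3.7417)
(Y + N(0, 1))² = (√14 - 1)² = (-1 + √14)²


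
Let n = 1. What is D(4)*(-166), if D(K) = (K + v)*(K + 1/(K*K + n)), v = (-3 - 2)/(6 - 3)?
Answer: -26726/17 ≈ -1572.1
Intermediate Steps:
v = -5/3 ≈ -1.6667
D(K) = (-5/3 + K)*(K + 1/(1 + K²)) (D(K) = (K - 5/3)*(K + 1/(K*K + 1)) = (-5/3 + K)*(K + 1/(K² + 1)) = (-5/3 + K)*(K + 1/(1 + K²)))
D(4)*(-166) = ((-5 - 5*4³ - 2*4 + 3*4² + 3*4⁴)/(3*(1 + 4²)))*(-166) = ((-5 - 5*64 - 8 + 3*16 + 3*256)/(3*(1 + 16)))*(-166) = ((⅓)*(-5 - 320 - 8 + 48 + 768)/17)*(-166) = ((⅓)*(1/17)*483)*(-166) = (161/17)*(-166) = -26726/17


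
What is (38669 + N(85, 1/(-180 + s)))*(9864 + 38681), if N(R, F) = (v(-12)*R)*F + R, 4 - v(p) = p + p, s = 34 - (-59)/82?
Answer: 1179084573310/627 ≈ 1.8805e+9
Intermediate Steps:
s = 2847/82 (s = 34 - (-59)/82 = 34 - 1*(-59/82) = 34 + 59/82 = 2847/82 ≈ 34.719)
v(p) = 4 - 2*p (v(p) = 4 - (p + p) = 4 - 2*p)
N(R, F) = R + 28*F*R (N(R, F) = ((4 - 2*(-12))*R)*F + R = ((4 + 24)*R)*F + R = (28*R)*F + R = 28*F*R + R = R + 28*F*R)
(38669 + N(85, 1/(-180 + s)))*(9864 + 38681) = (38669 + 85*(1 + 28/(-180 + 2847/82)))*(9864 + 38681) = (38669 + 85*(1 + 28/(-11913/82)))*48545 = (38669 + 85*(1 + 28*(-82/11913)))*48545 = (38669 + 85*(1 - 2296/11913))*48545 = (38669 + 85*(9617/11913))*48545 = (38669 + 817445/11913)*48545 = (461481242/11913)*48545 = 1179084573310/627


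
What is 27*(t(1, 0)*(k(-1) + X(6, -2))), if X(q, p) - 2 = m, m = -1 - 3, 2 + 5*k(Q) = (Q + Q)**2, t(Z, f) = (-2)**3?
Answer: 1728/5 ≈ 345.60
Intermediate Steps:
t(Z, f) = -8
k(Q) = -2/5 + 4*Q**2/5 (k(Q) = -2/5 + (Q + Q)**2/5 = -2/5 + (2*Q)**2/5 = -2/5 + (4*Q**2)/5 = -2/5 + 4*Q**2/5)
m = -4
X(q, p) = -2 (X(q, p) = 2 - 4 = -2)
27*(t(1, 0)*(k(-1) + X(6, -2))) = 27*(-8*((-2/5 + (4/5)*(-1)**2) - 2)) = 27*(-8*((-2/5 + (4/5)*1) - 2)) = 27*(-8*((-2/5 + 4/5) - 2)) = 27*(-8*(2/5 - 2)) = 27*(-8*(-8/5)) = 27*(64/5) = 1728/5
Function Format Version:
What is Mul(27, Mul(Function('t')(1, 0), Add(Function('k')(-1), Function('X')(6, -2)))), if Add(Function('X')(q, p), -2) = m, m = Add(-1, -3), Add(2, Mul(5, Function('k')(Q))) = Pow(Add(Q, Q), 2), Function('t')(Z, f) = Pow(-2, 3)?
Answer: Rational(1728, 5) ≈ 345.60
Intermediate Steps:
Function('t')(Z, f) = -8
Function('k')(Q) = Add(Rational(-2, 5), Mul(Rational(4, 5), Pow(Q, 2))) (Function('k')(Q) = Add(Rational(-2, 5), Mul(Rational(1, 5), Pow(Add(Q, Q), 2))) = Add(Rational(-2, 5), Mul(Rational(1, 5), Pow(Mul(2, Q), 2))) = Add(Rational(-2, 5), Mul(Rational(1, 5), Mul(4, Pow(Q, 2)))) = Add(Rational(-2, 5), Mul(Rational(4, 5), Pow(Q, 2))))
m = -4
Function('X')(q, p) = -2 (Function('X')(q, p) = Add(2, -4) = -2)
Mul(27, Mul(Function('t')(1, 0), Add(Function('k')(-1), Function('X')(6, -2)))) = Mul(27, Mul(-8, Add(Add(Rational(-2, 5), Mul(Rational(4, 5), Pow(-1, 2))), -2))) = Mul(27, Mul(-8, Add(Add(Rational(-2, 5), Mul(Rational(4, 5), 1)), -2))) = Mul(27, Mul(-8, Add(Add(Rational(-2, 5), Rational(4, 5)), -2))) = Mul(27, Mul(-8, Add(Rational(2, 5), -2))) = Mul(27, Mul(-8, Rational(-8, 5))) = Mul(27, Rational(64, 5)) = Rational(1728, 5)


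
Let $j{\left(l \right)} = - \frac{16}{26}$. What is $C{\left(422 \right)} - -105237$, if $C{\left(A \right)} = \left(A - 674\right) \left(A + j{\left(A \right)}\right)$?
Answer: $- \frac{12375}{13} \approx -951.92$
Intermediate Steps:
$j{\left(l \right)} = - \frac{8}{13}$ ($j{\left(l \right)} = \left(-16\right) \frac{1}{26} = - \frac{8}{13}$)
$C{\left(A \right)} = \left(-674 + A\right) \left(- \frac{8}{13} + A\right)$ ($C{\left(A \right)} = \left(A - 674\right) \left(A - \frac{8}{13}\right) = \left(-674 + A\right) \left(- \frac{8}{13} + A\right)$)
$C{\left(422 \right)} - -105237 = \left(\frac{5392}{13} + 422^{2} - \frac{3700940}{13}\right) - -105237 = \left(\frac{5392}{13} + 178084 - \frac{3700940}{13}\right) + 105237 = - \frac{1380456}{13} + 105237 = - \frac{12375}{13}$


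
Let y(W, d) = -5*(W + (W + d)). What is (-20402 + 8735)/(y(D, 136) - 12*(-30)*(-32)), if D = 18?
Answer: 11667/12380 ≈ 0.94241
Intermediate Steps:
y(W, d) = -10*W - 5*d (y(W, d) = -5*(d + 2*W) = -10*W - 5*d)
(-20402 + 8735)/(y(D, 136) - 12*(-30)*(-32)) = (-20402 + 8735)/((-10*18 - 5*136) - 12*(-30)*(-32)) = -11667/((-180 - 680) + 360*(-32)) = -11667/(-860 - 11520) = -11667/(-12380) = -11667*(-1/12380) = 11667/12380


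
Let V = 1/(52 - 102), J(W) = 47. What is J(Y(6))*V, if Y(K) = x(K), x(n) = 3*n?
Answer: -47/50 ≈ -0.94000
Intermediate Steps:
Y(K) = 3*K
V = -1/50 (V = 1/(-50) = -1/50 ≈ -0.020000)
J(Y(6))*V = 47*(-1/50) = -47/50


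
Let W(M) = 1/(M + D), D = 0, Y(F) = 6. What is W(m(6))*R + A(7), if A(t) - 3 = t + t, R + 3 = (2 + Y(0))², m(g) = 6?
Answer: 163/6 ≈ 27.167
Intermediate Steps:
R = 61 (R = -3 + (2 + 6)² = -3 + 8² = -3 + 64 = 61)
A(t) = 3 + 2*t (A(t) = 3 + (t + t) = 3 + 2*t)
W(M) = 1/M (W(M) = 1/(M + 0) = 1/M)
W(m(6))*R + A(7) = 61/6 + (3 + 2*7) = (⅙)*61 + (3 + 14) = 61/6 + 17 = 163/6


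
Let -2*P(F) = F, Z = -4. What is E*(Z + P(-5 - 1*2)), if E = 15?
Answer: -15/2 ≈ -7.5000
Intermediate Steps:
P(F) = -F/2
E*(Z + P(-5 - 1*2)) = 15*(-4 - (-5 - 1*2)/2) = 15*(-4 - (-5 - 2)/2) = 15*(-4 - ½*(-7)) = 15*(-4 + 7/2) = 15*(-½) = -15/2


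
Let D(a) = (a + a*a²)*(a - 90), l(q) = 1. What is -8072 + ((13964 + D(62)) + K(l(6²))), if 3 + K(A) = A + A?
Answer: -6669029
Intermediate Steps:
K(A) = -3 + 2*A (K(A) = -3 + (A + A) = -3 + 2*A)
D(a) = (-90 + a)*(a + a³) (D(a) = (a + a³)*(-90 + a) = (-90 + a)*(a + a³))
-8072 + ((13964 + D(62)) + K(l(6²))) = -8072 + ((13964 + 62*(-90 + 62 + 62³ - 90*62²)) + (-3 + 2*1)) = -8072 + ((13964 + 62*(-90 + 62 + 238328 - 90*3844)) + (-3 + 2)) = -8072 + ((13964 + 62*(-90 + 62 + 238328 - 345960)) - 1) = -8072 + ((13964 + 62*(-107660)) - 1) = -8072 + ((13964 - 6674920) - 1) = -8072 + (-6660956 - 1) = -8072 - 6660957 = -6669029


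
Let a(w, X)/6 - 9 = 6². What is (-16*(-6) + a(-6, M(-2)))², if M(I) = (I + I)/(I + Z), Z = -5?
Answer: 133956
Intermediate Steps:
M(I) = 2*I/(-5 + I) (M(I) = (I + I)/(I - 5) = (2*I)/(-5 + I) = 2*I/(-5 + I))
a(w, X) = 270 (a(w, X) = 54 + 6*6² = 54 + 6*36 = 54 + 216 = 270)
(-16*(-6) + a(-6, M(-2)))² = (-16*(-6) + 270)² = (96 + 270)² = 366² = 133956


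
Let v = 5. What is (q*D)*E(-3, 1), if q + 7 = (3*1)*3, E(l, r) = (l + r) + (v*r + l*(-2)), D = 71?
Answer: 1278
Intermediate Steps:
E(l, r) = -l + 6*r (E(l, r) = (l + r) + (5*r + l*(-2)) = (l + r) + (5*r - 2*l) = (l + r) + (-2*l + 5*r) = -l + 6*r)
q = 2 (q = -7 + (3*1)*3 = -7 + 3*3 = -7 + 9 = 2)
(q*D)*E(-3, 1) = (2*71)*(-1*(-3) + 6*1) = 142*(3 + 6) = 142*9 = 1278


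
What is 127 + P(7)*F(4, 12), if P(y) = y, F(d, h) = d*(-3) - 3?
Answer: 22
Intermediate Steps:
F(d, h) = -3 - 3*d (F(d, h) = -3*d - 3 = -3 - 3*d)
127 + P(7)*F(4, 12) = 127 + 7*(-3 - 3*4) = 127 + 7*(-3 - 12) = 127 + 7*(-15) = 127 - 105 = 22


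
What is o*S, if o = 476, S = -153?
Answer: -72828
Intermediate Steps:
o*S = 476*(-153) = -72828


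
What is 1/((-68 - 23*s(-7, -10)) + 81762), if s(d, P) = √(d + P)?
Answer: 81694/6673918629 + 23*I*√17/6673918629 ≈ 1.2241e-5 + 1.4209e-8*I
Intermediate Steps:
s(d, P) = √(P + d)
1/((-68 - 23*s(-7, -10)) + 81762) = 1/((-68 - 23*√(-10 - 7)) + 81762) = 1/((-68 - 23*I*√17) + 81762) = 1/(81694 - 23*I*√17)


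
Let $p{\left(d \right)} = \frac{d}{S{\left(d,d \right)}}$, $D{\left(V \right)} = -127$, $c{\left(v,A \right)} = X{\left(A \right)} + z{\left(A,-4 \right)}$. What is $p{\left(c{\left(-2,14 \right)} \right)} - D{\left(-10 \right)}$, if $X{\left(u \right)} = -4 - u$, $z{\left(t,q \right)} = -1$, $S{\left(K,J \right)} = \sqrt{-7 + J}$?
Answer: $127 + \frac{19 i \sqrt{26}}{26} \approx 127.0 + 3.7262 i$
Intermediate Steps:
$c{\left(v,A \right)} = -5 - A$ ($c{\left(v,A \right)} = \left(-4 - A\right) - 1 = -5 - A$)
$p{\left(d \right)} = \frac{d}{\sqrt{-7 + d}}$
$p{\left(c{\left(-2,14 \right)} \right)} - D{\left(-10 \right)} = \frac{-5 - 14}{\sqrt{-7 - 19}} - -127 = \frac{-5 - 14}{\sqrt{-7 - 19}} + 127 = - \frac{19}{\sqrt{-7 - 19}} + 127 = - \frac{19}{i \sqrt{26}} + 127 = - 19 \left(- \frac{i \sqrt{26}}{26}\right) + 127 = \frac{19 i \sqrt{26}}{26} + 127 = 127 + \frac{19 i \sqrt{26}}{26}$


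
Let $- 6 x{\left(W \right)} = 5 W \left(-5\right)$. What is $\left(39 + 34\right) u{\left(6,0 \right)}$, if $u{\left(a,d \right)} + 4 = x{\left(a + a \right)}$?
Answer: $3358$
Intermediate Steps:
$x{\left(W \right)} = \frac{25 W}{6}$ ($x{\left(W \right)} = - \frac{5 W \left(-5\right)}{6} = - \frac{\left(-25\right) W}{6} = \frac{25 W}{6}$)
$u{\left(a,d \right)} = -4 + \frac{25 a}{3}$ ($u{\left(a,d \right)} = -4 + \frac{25 \left(a + a\right)}{6} = -4 + \frac{25 \cdot 2 a}{6} = -4 + \frac{25 a}{3}$)
$\left(39 + 34\right) u{\left(6,0 \right)} = \left(39 + 34\right) \left(-4 + \frac{25}{3} \cdot 6\right) = 73 \left(-4 + 50\right) = 73 \cdot 46 = 3358$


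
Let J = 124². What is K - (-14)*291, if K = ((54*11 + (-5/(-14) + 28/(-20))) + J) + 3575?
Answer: 1653257/70 ≈ 23618.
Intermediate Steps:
J = 15376
K = 1368077/70 (K = ((54*11 + (-5/(-14) + 28/(-20))) + 15376) + 3575 = ((594 + (-5*(-1/14) + 28*(-1/20))) + 15376) + 3575 = ((594 + (5/14 - 7/5)) + 15376) + 3575 = ((594 - 73/70) + 15376) + 3575 = (41507/70 + 15376) + 3575 = 1117827/70 + 3575 = 1368077/70 ≈ 19544.)
K - (-14)*291 = 1368077/70 - (-14)*291 = 1368077/70 - 1*(-4074) = 1368077/70 + 4074 = 1653257/70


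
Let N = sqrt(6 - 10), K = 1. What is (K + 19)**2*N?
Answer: 800*I ≈ 800.0*I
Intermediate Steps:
N = 2*I (N = sqrt(-4) = 2*I ≈ 2.0*I)
(K + 19)**2*N = (1 + 19)**2*(2*I) = 20**2*(2*I) = 400*(2*I) = 800*I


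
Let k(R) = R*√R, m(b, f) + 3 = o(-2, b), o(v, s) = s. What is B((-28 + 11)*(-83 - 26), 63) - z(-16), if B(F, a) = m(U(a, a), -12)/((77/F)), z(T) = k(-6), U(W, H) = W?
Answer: 111180/77 + 6*I*√6 ≈ 1443.9 + 14.697*I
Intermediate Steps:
m(b, f) = -3 + b
k(R) = R^(3/2)
z(T) = -6*I*√6 (z(T) = (-6)^(3/2) = -6*I*√6)
B(F, a) = F*(-3 + a)/77 (B(F, a) = (-3 + a)/((77/F)) = (-3 + a)*(F/77) = F*(-3 + a)/77)
B((-28 + 11)*(-83 - 26), 63) - z(-16) = ((-28 + 11)*(-83 - 26))*(-3 + 63)/77 - (-6)*I*√6 = (1/77)*(-17*(-109))*60 + 6*I*√6 = (1/77)*1853*60 + 6*I*√6 = 111180/77 + 6*I*√6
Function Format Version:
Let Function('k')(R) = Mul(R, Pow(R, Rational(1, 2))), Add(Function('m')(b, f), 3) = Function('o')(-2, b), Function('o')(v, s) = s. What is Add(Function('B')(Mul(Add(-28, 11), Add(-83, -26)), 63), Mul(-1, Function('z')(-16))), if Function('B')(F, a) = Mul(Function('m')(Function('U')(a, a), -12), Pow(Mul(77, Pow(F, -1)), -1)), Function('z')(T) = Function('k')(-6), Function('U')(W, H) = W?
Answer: Add(Rational(111180, 77), Mul(6, I, Pow(6, Rational(1, 2)))) ≈ Add(1443.9, Mul(14.697, I))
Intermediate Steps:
Function('m')(b, f) = Add(-3, b)
Function('k')(R) = Pow(R, Rational(3, 2))
Function('z')(T) = Mul(-6, I, Pow(6, Rational(1, 2))) (Function('z')(T) = Pow(-6, Rational(3, 2)) = Mul(-6, I, Pow(6, Rational(1, 2))))
Function('B')(F, a) = Mul(Rational(1, 77), F, Add(-3, a)) (Function('B')(F, a) = Mul(Add(-3, a), Pow(Mul(77, Pow(F, -1)), -1)) = Mul(Add(-3, a), Mul(Rational(1, 77), F)) = Mul(Rational(1, 77), F, Add(-3, a)))
Add(Function('B')(Mul(Add(-28, 11), Add(-83, -26)), 63), Mul(-1, Function('z')(-16))) = Add(Mul(Rational(1, 77), Mul(Add(-28, 11), Add(-83, -26)), Add(-3, 63)), Mul(-1, Mul(-6, I, Pow(6, Rational(1, 2))))) = Add(Mul(Rational(1, 77), Mul(-17, -109), 60), Mul(6, I, Pow(6, Rational(1, 2)))) = Add(Mul(Rational(1, 77), 1853, 60), Mul(6, I, Pow(6, Rational(1, 2)))) = Add(Rational(111180, 77), Mul(6, I, Pow(6, Rational(1, 2))))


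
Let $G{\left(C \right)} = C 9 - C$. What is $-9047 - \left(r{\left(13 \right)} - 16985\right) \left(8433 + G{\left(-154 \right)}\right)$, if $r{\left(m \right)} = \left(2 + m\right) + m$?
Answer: $122098310$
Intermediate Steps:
$G{\left(C \right)} = 8 C$ ($G{\left(C \right)} = 9 C - C = 8 C$)
$r{\left(m \right)} = 2 + 2 m$
$-9047 - \left(r{\left(13 \right)} - 16985\right) \left(8433 + G{\left(-154 \right)}\right) = -9047 - \left(\left(2 + 2 \cdot 13\right) - 16985\right) \left(8433 + 8 \left(-154\right)\right) = -9047 - \left(\left(2 + 26\right) - 16985\right) \left(8433 - 1232\right) = -9047 - \left(28 - 16985\right) 7201 = -9047 - \left(-16957\right) 7201 = -9047 - -122107357 = -9047 + 122107357 = 122098310$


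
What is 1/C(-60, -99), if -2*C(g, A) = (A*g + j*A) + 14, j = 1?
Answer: -2/5855 ≈ -0.00034159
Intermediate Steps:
C(g, A) = -7 - A/2 - A*g/2 (C(g, A) = -((A*g + 1*A) + 14)/2 = -((A*g + A) + 14)/2 = -((A + A*g) + 14)/2 = -(14 + A + A*g)/2 = -7 - A/2 - A*g/2)
1/C(-60, -99) = 1/(-7 - ½*(-99) - ½*(-99)*(-60)) = 1/(-7 + 99/2 - 2970) = 1/(-5855/2) = -2/5855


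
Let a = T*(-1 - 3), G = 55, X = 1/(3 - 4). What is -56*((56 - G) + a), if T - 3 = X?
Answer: 392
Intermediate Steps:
X = -1 (X = 1/(-1) = -1)
T = 2 (T = 3 - 1 = 2)
a = -8 (a = 2*(-1 - 3) = 2*(-4) = -8)
-56*((56 - G) + a) = -56*((56 - 1*55) - 8) = -56*((56 - 55) - 8) = -56*(1 - 8) = -56*(-7) = 392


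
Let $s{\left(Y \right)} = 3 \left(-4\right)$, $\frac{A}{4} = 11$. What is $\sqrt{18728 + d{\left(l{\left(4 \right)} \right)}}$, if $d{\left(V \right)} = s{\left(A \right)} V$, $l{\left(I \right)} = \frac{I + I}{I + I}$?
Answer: $2 \sqrt{4679} \approx 136.81$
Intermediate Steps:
$A = 44$ ($A = 4 \cdot 11 = 44$)
$s{\left(Y \right)} = -12$
$l{\left(I \right)} = 1$ ($l{\left(I \right)} = \frac{2 I}{2 I} = 2 I \frac{1}{2 I} = 1$)
$d{\left(V \right)} = - 12 V$
$\sqrt{18728 + d{\left(l{\left(4 \right)} \right)}} = \sqrt{18728 - 12} = \sqrt{18716} = 2 \sqrt{4679}$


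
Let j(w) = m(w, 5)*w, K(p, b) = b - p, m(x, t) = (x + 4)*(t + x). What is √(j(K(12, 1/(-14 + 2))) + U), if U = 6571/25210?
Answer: I*√569641956351015/907560 ≈ 26.298*I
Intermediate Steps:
U = 6571/25210 (U = 6571*(1/25210) = 6571/25210 ≈ 0.26065)
m(x, t) = (4 + x)*(t + x)
j(w) = w*(20 + w² + 9*w) (j(w) = (w² + 4*5 + 4*w + 5*w)*w = (w² + 20 + 4*w + 5*w)*w = (20 + w² + 9*w)*w = w*(20 + w² + 9*w))
√(j(K(12, 1/(-14 + 2))) + U) = √((1/(-14 + 2) - 1*12)*(20 + (1/(-14 + 2) - 1*12)² + 9*(1/(-14 + 2) - 1*12)) + 6571/25210) = √((1/(-12) - 12)*(20 + (1/(-12) - 12)² + 9*(1/(-12) - 12)) + 6571/25210) = √((-1/12 - 12)*(20 + (-1/12 - 12)² + 9*(-1/12 - 12)) + 6571/25210) = √(-145*(20 + (-145/12)² + 9*(-145/12))/12 + 6571/25210) = √(-145*(20 + 21025/144 - 435/4)/12 + 6571/25210) = √(-145/12*8245/144 + 6571/25210) = √(-1195525/1728 + 6571/25210) = √(-15063915281/21781440) = I*√569641956351015/907560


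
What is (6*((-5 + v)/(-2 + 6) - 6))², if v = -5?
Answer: 2601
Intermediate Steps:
(6*((-5 + v)/(-2 + 6) - 6))² = (6*((-5 - 5)/(-2 + 6) - 6))² = (6*(-10/4 - 6))² = (6*(-10*¼ - 6))² = (6*(-5/2 - 6))² = (6*(-17/2))² = (-51)² = 2601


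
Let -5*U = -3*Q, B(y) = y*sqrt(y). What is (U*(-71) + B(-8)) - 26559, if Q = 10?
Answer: -26985 - 16*I*sqrt(2) ≈ -26985.0 - 22.627*I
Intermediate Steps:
B(y) = y**(3/2)
U = 6 (U = -(-3)*10/5 = -1/5*(-30) = 6)
(U*(-71) + B(-8)) - 26559 = (6*(-71) + (-8)**(3/2)) - 26559 = (-426 - 16*I*sqrt(2)) - 26559 = -26985 - 16*I*sqrt(2)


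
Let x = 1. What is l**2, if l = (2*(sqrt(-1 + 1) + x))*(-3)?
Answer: 36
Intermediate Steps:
l = -6 (l = (2*(sqrt(-1 + 1) + 1))*(-3) = (2*(sqrt(0) + 1))*(-3) = (2*(0 + 1))*(-3) = (2*1)*(-3) = 2*(-3) = -6)
l**2 = (-6)**2 = 36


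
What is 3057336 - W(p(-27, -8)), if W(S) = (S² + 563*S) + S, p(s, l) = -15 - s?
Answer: 3050424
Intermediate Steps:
W(S) = S² + 564*S
3057336 - W(p(-27, -8)) = 3057336 - (-15 - 1*(-27))*(564 + (-15 - 1*(-27))) = 3057336 - (-15 + 27)*(564 + (-15 + 27)) = 3057336 - 12*(564 + 12) = 3057336 - 12*576 = 3057336 - 1*6912 = 3057336 - 6912 = 3050424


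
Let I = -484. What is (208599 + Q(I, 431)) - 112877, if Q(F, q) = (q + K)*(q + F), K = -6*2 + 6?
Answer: 73197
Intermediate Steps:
K = -6 (K = -12 + 6 = -6)
Q(F, q) = (-6 + q)*(F + q) (Q(F, q) = (q - 6)*(q + F) = (-6 + q)*(F + q))
(208599 + Q(I, 431)) - 112877 = (208599 + (431² - 6*(-484) - 6*431 - 484*431)) - 112877 = (208599 + (185761 + 2904 - 2586 - 208604)) - 112877 = (208599 - 22525) - 112877 = 186074 - 112877 = 73197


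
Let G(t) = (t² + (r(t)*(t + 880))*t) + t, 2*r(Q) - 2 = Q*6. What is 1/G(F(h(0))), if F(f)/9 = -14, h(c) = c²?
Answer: 1/35832258 ≈ 2.7908e-8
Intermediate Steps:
r(Q) = 1 + 3*Q (r(Q) = 1 + (Q*6)/2 = 1 + (6*Q)/2 = 1 + 3*Q)
F(f) = -126 (F(f) = 9*(-14) = -126)
G(t) = t + t² + t*(1 + 3*t)*(880 + t) (G(t) = (t² + ((1 + 3*t)*(t + 880))*t) + t = (t² + ((1 + 3*t)*(880 + t))*t) + t = (t² + t*(1 + 3*t)*(880 + t)) + t = t + t² + t*(1 + 3*t)*(880 + t))
1/G(F(h(0))) = 1/(-126*(881 + 3*(-126)² + 2642*(-126))) = 1/(-126*(881 + 3*15876 - 332892)) = 1/(-126*(881 + 47628 - 332892)) = 1/(-126*(-284383)) = 1/35832258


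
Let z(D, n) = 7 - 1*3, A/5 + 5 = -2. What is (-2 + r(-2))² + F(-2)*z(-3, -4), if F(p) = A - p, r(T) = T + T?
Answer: -96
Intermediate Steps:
r(T) = 2*T
A = -35 (A = -25 + 5*(-2) = -25 - 10 = -35)
z(D, n) = 4 (z(D, n) = 7 - 3 = 4)
F(p) = -35 - p
(-2 + r(-2))² + F(-2)*z(-3, -4) = (-2 + 2*(-2))² + (-35 - 1*(-2))*4 = (-2 - 4)² + (-35 + 2)*4 = (-6)² - 33*4 = 36 - 132 = -96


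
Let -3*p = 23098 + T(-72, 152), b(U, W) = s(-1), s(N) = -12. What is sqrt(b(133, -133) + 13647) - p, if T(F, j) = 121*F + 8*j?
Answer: 15602/3 + 3*sqrt(1515) ≈ 5317.4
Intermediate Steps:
b(U, W) = -12
T(F, j) = 8*j + 121*F
p = -15602/3 (p = -(23098 + (8*152 + 121*(-72)))/3 = -(23098 + (1216 - 8712))/3 = -(23098 - 7496)/3 = -1/3*15602 = -15602/3 ≈ -5200.7)
sqrt(b(133, -133) + 13647) - p = sqrt(-12 + 13647) - 1*(-15602/3) = sqrt(13635) + 15602/3 = 3*sqrt(1515) + 15602/3 = 15602/3 + 3*sqrt(1515)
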